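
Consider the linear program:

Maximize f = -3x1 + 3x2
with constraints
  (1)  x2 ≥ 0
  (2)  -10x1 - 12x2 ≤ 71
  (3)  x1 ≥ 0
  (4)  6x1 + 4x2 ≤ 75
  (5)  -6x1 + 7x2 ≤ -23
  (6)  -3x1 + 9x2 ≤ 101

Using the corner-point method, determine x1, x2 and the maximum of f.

x1 = 23/6, x2 = 0, maximum f = -23/2

Vertices and f = -3x1 + 3x2:
  (25/2, 0) → f = -75/2
  (23/6, 0) → f = -23/2
  (617/66, 52/11) → f = -305/22

The optimum lies where x2 = 0 and -6x1 + 7x2 = -23.
Solving simultaneously gives x1 = 23/6, x2 = 0.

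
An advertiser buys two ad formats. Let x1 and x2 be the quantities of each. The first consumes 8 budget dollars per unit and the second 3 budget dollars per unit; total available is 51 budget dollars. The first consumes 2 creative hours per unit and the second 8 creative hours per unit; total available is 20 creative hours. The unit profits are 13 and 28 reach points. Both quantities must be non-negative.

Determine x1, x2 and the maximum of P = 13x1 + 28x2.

x1 = 6, x2 = 1, maximum P = 106

Corner points and P = 13x1 + 28x2:
  (0, 0) → P = 0
  (0, 5/2) → P = 70
  (51/8, 0) → P = 663/8
  (6, 1) → P = 106

The binding constraints are 8x1 + 3x2 = 51 and 2x1 + 8x2 = 20.
Solving simultaneously gives x1 = 6, x2 = 1.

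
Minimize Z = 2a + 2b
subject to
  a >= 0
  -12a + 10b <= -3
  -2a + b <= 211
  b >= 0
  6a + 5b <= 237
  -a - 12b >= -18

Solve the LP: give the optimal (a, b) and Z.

a = 1/4, b = 0, minimum Z = 1/2

Feasible corners and Z = 2a + 2b:
  (1/4, 0) → Z = 1/2
  (108/77, 213/154) → Z = 39/7
  (18, 0) → Z = 36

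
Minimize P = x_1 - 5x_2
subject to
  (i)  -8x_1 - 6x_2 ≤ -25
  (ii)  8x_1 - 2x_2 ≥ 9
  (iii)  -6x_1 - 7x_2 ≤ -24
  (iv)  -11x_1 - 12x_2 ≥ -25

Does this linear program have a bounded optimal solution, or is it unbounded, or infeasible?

infeasible

The boundaries -8x_1 - 6x_2 = -25 and -11x_1 - 12x_2 = -25 meet at (5, -5/2), but that point violates -6x_1 - 7x_2 ≤ -24. Every candidate vertex is excluded by some other constraint, so the feasible region is empty.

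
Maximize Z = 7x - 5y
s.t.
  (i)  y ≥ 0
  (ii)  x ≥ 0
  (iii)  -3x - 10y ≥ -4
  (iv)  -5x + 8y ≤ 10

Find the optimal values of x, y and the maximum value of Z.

Vertices and Z = 7x - 5y:
  (0, 0) → Z = 0
  (4/3, 0) → Z = 28/3
  (0, 2/5) → Z = -2

The optimum lies where y = 0 and -3x - 10y = -4.
Solving simultaneously gives x = 4/3, y = 0.

x = 4/3, y = 0, maximum Z = 28/3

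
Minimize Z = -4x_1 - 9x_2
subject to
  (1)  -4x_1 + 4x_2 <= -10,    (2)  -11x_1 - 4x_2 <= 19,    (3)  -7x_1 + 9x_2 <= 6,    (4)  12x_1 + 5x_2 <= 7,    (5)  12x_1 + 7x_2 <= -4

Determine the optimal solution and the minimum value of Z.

x_1 = 27/38, x_2 = -34/19, minimum Z = 252/19

Extreme points and Z = -4x_1 - 9x_2:
  (-3/5, -31/10) → Z = 303/10
  (27/38, -34/19) → Z = 252/19
  (23/8, -11/2) → Z = 38
The feasible region is unbounded (it extends along (5, -12), (4, -11)), but Z strictly increases along every unbounded feasible direction, so there is no improving ray and the minimum is attained at a vertex.

The optimum lies where -4x_1 + 4x_2 = -10 and 12x_1 + 7x_2 = -4.
Solving simultaneously gives x_1 = 27/38, x_2 = -34/19.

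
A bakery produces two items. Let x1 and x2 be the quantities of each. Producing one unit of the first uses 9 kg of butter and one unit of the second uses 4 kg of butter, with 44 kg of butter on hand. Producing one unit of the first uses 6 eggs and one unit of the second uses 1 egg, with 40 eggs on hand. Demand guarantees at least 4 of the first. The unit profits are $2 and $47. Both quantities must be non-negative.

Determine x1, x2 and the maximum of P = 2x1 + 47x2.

Corner points and P = 2x1 + 47x2:
  (44/9, 0) → P = 88/9
  (4, 0) → P = 8
  (4, 2) → P = 102

x1 = 4, x2 = 2, maximum P = 102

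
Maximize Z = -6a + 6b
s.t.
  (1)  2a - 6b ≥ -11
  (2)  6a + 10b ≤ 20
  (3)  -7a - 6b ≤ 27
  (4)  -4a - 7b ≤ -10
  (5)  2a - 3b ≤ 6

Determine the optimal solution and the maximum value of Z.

a = -17/38, b = 32/19, maximum Z = 243/19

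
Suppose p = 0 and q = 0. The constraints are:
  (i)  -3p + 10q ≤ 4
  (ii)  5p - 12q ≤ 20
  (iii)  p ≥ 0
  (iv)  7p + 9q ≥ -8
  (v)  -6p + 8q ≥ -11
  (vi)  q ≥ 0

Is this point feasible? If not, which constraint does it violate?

feasible

(i): 0 ≤ 4 ✓
(ii): 0 ≤ 20 ✓
(iii): 0 ≥ 0 ✓
(iv): 0 ≥ -8 ✓
(v): 0 ≥ -11 ✓
(vi): 0 ≥ 0 ✓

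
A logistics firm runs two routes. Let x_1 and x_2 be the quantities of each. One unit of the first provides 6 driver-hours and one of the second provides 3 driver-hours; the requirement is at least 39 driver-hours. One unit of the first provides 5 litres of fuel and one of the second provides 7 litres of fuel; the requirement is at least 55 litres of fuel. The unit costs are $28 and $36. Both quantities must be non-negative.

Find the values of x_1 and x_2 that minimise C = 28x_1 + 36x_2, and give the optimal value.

x_1 = 4, x_2 = 5, minimum C = 292

Extreme points and C = 28x_1 + 36x_2:
  (0, 13) → C = 468
  (11, 0) → C = 308
  (4, 5) → C = 292
The feasible region is unbounded (it extends along (0, 1), (1, 0)), but C strictly increases along every unbounded feasible direction, so there is no improving ray and the minimum is attained at a vertex.

The binding constraints are 6x_1 + 3x_2 = 39 and 5x_1 + 7x_2 = 55.
Solving simultaneously gives x_1 = 4, x_2 = 5.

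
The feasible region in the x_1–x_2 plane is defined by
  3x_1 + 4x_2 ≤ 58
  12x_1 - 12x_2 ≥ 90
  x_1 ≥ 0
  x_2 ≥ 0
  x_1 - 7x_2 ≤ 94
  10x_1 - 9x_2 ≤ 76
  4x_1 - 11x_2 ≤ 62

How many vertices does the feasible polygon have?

Pairwise boundary intersections that survive every other constraint:
  (15/2, 0)
  (17/2, 1)
  (38/5, 0)

3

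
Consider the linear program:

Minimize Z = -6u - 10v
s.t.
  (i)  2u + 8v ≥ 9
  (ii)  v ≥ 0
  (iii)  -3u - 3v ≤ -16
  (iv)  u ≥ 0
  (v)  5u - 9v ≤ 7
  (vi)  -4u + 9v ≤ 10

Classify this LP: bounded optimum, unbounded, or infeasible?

bounded optimum

Extreme points and Z = -6u - 10v:
  (55/14, 59/42) → Z = -790/21
  (38/13, 94/39) → Z = -1624/39
  (17, 26/3) → Z = -566/3
The feasible region has finitely many vertices and no improving ray; the minimum is -566/3 at (17, 26/3).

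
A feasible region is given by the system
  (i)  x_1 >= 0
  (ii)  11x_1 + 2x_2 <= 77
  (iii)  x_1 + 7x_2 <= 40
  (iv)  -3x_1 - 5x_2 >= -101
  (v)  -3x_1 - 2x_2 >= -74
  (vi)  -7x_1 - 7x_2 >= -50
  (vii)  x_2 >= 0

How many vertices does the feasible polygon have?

5

Of the 21 pairwise boundary intersections, those satisfying every inequality are:
  (0, 40/7)
  (0, 0)
  (439/63, 11/63)
  (7, 0)
  (5/3, 115/21)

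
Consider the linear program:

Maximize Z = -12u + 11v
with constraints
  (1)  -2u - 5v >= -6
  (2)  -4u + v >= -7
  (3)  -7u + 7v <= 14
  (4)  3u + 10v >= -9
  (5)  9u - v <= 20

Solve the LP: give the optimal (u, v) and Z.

u = -29/13, v = -3/13, maximum Z = 315/13

The optimum lies where -7u + 7v = 14 and 3u + 10v = -9.
Solving simultaneously gives u = -29/13, v = -3/13.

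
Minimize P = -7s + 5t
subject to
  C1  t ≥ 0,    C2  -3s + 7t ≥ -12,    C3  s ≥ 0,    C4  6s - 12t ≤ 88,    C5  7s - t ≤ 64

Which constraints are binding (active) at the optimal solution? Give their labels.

Feasible corners and P = -7s + 5t:
  (4, 0) → P = -28
  (0, 0) → P = 0
  (218/23, 54/23) → P = -1256/23
The feasible region is unbounded (it extends along (0, 1), (1, 7)), but P strictly increases along every unbounded feasible direction, so there is no improving ray and the minimum is attained at a vertex.

The minimum is at (218/23, 54/23). Substituting into each constraint, equality holds for C2 and C5; the remaining constraints have slack.

C2 and C5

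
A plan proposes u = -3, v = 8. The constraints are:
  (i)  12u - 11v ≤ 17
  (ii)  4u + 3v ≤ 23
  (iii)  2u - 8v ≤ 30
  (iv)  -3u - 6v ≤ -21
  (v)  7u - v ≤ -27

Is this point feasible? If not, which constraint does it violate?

(i): -124 ≤ 17 ✓
(ii): 12 ≤ 23 ✓
(iii): -70 ≤ 30 ✓
(iv): -39 ≤ -21 ✓
(v): -29 ≤ -27 ✓

feasible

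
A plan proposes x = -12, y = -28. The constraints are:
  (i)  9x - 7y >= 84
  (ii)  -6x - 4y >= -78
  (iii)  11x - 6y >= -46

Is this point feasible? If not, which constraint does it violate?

feasible

(i): 88 ≥ 84 ✓
(ii): 184 ≥ -78 ✓
(iii): 36 ≥ -46 ✓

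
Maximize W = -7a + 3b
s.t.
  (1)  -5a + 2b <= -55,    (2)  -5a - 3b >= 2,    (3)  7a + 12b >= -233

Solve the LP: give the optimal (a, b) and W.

a = 161/25, b = -57/5, maximum W = -1982/25

Corner points and W = -7a + 3b:
  (161/25, -57/5) → W = -1982/25
  (97/37, -775/37) → W = -3004/37
  (225/13, -1151/39) → W = -2726/13

The binding constraints are -5a + 2b = -55 and -5a - 3b = 2.
Solving simultaneously gives a = 161/25, b = -57/5.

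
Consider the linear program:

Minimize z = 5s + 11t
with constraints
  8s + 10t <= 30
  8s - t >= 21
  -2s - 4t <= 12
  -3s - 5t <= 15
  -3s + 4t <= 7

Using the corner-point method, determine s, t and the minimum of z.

s = 20, t = -13, minimum z = -43

Corner points and z = 5s + 11t:
  (30/11, 9/11) → z = 249/11
  (20, -13) → z = -43
  (36/17, -69/17) → z = -579/17

At the optimal vertex, 8s + 10t = 30 and -2s - 4t = 12.
Solving simultaneously gives s = 20, t = -13.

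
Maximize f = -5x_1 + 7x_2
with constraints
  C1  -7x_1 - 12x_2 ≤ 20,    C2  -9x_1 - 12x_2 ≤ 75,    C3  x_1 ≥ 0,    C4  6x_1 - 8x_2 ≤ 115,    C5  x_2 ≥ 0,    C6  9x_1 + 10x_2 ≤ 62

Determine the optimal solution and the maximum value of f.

x_1 = 0, x_2 = 31/5, maximum f = 217/5

Vertices and f = -5x_1 + 7x_2:
  (0, 0) → f = 0
  (0, 31/5) → f = 217/5
  (62/9, 0) → f = -310/9

At the optimal vertex, x_1 = 0 and 9x_1 + 10x_2 = 62.
Solving simultaneously gives x_1 = 0, x_2 = 31/5.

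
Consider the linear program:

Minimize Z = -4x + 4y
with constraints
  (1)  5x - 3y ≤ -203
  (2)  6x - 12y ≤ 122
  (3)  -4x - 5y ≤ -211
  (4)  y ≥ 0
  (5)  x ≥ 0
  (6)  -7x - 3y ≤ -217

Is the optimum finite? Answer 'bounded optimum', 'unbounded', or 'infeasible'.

Feasible corners and Z = -4x + 4y:
  (7/6, 1253/18) → Z = 2464/9
  (0, 217/3) → Z = 868/3
The feasible region has finitely many vertices and no improving ray; the minimum is 2464/9 at (7/6, 1253/18).

bounded optimum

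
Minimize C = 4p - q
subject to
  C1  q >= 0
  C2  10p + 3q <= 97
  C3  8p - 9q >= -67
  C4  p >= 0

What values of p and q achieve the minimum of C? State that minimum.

p = 0, q = 67/9, minimum C = -67/9

Feasible corners and C = 4p - q:
  (97/10, 0) → C = 194/5
  (0, 0) → C = 0
  (112/19, 241/19) → C = 207/19
  (0, 67/9) → C = -67/9

At the optimal vertex, 8p - 9q = -67 and p = 0.
Solving simultaneously gives p = 0, q = 67/9.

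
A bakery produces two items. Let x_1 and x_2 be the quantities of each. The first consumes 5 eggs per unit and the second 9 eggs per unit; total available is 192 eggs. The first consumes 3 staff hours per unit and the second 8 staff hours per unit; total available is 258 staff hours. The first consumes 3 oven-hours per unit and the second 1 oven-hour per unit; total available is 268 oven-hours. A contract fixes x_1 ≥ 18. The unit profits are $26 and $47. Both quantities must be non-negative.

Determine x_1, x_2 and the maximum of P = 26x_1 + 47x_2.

x_1 = 18, x_2 = 34/3, maximum P = 3002/3

The optimum lies where 5x_1 + 9x_2 = 192 and x_1 = 18.
Solving simultaneously gives x_1 = 18, x_2 = 34/3.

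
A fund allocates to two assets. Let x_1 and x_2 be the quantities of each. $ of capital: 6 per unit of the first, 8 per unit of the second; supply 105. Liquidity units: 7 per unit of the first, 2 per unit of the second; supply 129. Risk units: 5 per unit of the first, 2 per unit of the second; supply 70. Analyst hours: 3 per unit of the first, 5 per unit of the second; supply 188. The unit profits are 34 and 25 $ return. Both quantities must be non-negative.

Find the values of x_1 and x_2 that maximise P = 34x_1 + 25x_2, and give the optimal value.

x_1 = 25/2, x_2 = 15/4, maximum P = 2075/4

Extreme points and P = 34x_1 + 25x_2:
  (0, 0) → P = 0
  (0, 105/8) → P = 2625/8
  (14, 0) → P = 476
  (25/2, 15/4) → P = 2075/4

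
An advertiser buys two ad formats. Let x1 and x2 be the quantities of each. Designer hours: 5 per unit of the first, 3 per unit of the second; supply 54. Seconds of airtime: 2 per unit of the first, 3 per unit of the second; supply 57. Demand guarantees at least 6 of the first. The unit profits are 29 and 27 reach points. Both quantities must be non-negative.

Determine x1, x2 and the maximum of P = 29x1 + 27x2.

Extreme points and P = 29x1 + 27x2:
  (54/5, 0) → P = 1566/5
  (6, 0) → P = 174
  (6, 8) → P = 390

x1 = 6, x2 = 8, maximum P = 390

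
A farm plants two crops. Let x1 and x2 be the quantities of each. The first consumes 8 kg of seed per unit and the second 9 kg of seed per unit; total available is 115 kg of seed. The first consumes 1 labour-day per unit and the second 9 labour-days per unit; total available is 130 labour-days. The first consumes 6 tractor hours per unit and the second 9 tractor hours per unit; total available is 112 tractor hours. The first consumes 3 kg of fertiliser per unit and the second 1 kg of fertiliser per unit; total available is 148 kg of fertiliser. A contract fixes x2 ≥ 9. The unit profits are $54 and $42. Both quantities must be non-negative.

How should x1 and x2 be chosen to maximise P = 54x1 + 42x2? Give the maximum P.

x1 = 17/4, x2 = 9, maximum P = 1215/2

Vertices and P = 54x1 + 42x2:
  (0, 112/9) → P = 1568/3
  (0, 9) → P = 378
  (3/2, 103/9) → P = 1685/3
  (17/4, 9) → P = 1215/2

The optimum lies where 8x1 + 9x2 = 115 and x2 = 9.
Solving simultaneously gives x1 = 17/4, x2 = 9.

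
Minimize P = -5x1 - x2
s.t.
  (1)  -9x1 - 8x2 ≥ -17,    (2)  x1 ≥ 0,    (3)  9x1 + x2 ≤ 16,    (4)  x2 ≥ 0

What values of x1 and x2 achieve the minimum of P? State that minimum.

Feasible corners and P = -5x1 - x2:
  (0, 17/8) → P = -17/8
  (37/21, 1/7) → P = -188/21
  (0, 0) → P = 0
  (16/9, 0) → P = -80/9

At the optimal vertex, -9x1 - 8x2 = -17 and 9x1 + x2 = 16.
Solving simultaneously gives x1 = 37/21, x2 = 1/7.

x1 = 37/21, x2 = 1/7, minimum P = -188/21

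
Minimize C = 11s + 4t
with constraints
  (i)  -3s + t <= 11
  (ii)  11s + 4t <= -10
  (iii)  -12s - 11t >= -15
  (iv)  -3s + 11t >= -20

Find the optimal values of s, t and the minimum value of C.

s = -47/10, t = -31/10, minimum C = -641/10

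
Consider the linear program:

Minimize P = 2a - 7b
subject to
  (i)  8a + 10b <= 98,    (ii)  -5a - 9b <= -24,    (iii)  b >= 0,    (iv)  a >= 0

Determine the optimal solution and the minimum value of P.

a = 0, b = 49/5, minimum P = -343/5

Feasible corners and P = 2a - 7b:
  (49/4, 0) → P = 49/2
  (0, 49/5) → P = -343/5
  (24/5, 0) → P = 48/5
  (0, 8/3) → P = -56/3

The binding constraints are 8a + 10b = 98 and a = 0.
Solving simultaneously gives a = 0, b = 49/5.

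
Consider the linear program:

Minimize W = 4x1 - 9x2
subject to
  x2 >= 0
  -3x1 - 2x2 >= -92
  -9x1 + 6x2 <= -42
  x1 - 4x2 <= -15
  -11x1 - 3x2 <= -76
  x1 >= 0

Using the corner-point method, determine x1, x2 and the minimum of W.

x1 = 53/3, x2 = 39/2, minimum W = -629/6

Corner points and W = 4x1 - 9x2:
  (53/3, 39/2) → W = -629/6
  (169/7, 137/14) → W = 17/2
  (43/5, 59/10) → W = -187/10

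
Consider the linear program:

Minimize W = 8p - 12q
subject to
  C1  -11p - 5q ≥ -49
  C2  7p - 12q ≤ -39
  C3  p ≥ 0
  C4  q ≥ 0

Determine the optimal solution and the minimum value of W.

Vertices and W = 8p - 12q:
  (393/167, 772/167) → W = -6120/167
  (0, 49/5) → W = -588/5
  (0, 13/4) → W = -39

The optimum lies where -11p - 5q = -49 and p = 0.
Solving simultaneously gives p = 0, q = 49/5.

p = 0, q = 49/5, minimum W = -588/5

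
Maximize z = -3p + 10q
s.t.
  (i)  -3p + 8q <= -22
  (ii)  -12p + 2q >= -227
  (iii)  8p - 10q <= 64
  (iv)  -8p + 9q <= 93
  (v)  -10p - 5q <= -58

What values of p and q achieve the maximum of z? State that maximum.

p = 146/17, q = 8/17, maximum z = -358/17

Extreme points and z = -3p + 10q:
  (146/17, 8/17) → z = -358/17
  (574/95, -46/95) → z = -2182/95
  (45/7, -44/35) → z = -223/7

The binding constraints are -3p + 8q = -22 and 8p - 10q = 64.
Solving simultaneously gives p = 146/17, q = 8/17.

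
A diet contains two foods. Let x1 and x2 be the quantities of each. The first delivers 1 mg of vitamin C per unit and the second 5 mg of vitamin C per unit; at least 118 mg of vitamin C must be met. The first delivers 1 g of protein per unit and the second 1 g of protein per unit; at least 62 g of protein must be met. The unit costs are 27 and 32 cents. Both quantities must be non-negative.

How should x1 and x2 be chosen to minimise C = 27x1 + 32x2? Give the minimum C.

The feasible region is unbounded (it extends along (0, 1), (1, 0)), but C strictly increases along every unbounded feasible direction, so there is no improving ray and the minimum is attained at a vertex.

x1 = 48, x2 = 14, minimum C = 1744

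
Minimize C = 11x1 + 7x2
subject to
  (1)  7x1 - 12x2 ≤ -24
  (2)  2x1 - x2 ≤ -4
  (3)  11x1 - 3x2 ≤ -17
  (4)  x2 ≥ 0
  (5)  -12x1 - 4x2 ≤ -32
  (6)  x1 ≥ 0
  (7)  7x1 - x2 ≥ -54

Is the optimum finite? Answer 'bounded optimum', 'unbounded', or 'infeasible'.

Feasible corners and C = 11x1 + 7x2:
  (7/20, 139/20) → C = 105/2
  (0, 8) → C = 56
  (0, 54) → C = 378
The feasible region has finitely many vertices and no improving ray; the minimum is 105/2 at (7/20, 139/20).

bounded optimum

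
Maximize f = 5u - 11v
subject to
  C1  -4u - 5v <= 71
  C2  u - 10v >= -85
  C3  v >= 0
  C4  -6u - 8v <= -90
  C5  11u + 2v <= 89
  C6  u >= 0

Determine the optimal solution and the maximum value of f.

Feasible corners and f = 5u - 11v:
  (55/17, 150/17) → f = -1375/17
  (45/7, 64/7) → f = -479/7
  (7, 6) → f = -31

The optimum lies where -6u - 8v = -90 and 11u + 2v = 89.
Solving simultaneously gives u = 7, v = 6.

u = 7, v = 6, maximum f = -31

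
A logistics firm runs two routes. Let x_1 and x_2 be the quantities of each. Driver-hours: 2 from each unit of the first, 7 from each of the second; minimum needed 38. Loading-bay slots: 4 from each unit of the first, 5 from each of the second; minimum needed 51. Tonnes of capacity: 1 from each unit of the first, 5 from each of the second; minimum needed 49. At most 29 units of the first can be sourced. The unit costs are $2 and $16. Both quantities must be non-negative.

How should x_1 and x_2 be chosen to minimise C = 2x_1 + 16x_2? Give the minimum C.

Vertices and C = 2x_1 + 16x_2:
  (0, 51/5) → C = 816/5
  (2/3, 29/3) → C = 156
  (29, 4) → C = 122
The feasible region is unbounded (it extends along (0, 1)), but C strictly increases along every unbounded feasible direction, so there is no improving ray and the minimum is attained at a vertex.

x_1 = 29, x_2 = 4, minimum C = 122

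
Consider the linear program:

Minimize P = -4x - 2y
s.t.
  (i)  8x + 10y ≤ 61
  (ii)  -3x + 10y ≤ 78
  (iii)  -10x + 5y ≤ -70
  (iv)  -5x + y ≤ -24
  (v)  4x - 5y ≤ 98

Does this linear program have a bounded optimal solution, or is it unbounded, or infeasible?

Extreme points and P = -4x - 2y:
  (201/28, 5/14) → P = -206/7
  (257/16, -27/4) → P = -203/4
  (10/3, -22/3) → P = 4/3
  (22/21, -394/21) → P = 100/3
The feasible region has finitely many vertices and no improving ray; the minimum is -203/4 at (257/16, -27/4).

bounded optimum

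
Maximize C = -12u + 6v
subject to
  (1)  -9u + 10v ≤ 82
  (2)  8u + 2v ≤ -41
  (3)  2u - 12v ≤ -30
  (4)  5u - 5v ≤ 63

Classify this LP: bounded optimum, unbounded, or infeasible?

Corner points and C = -12u + 6v:
  (-41/7, 41/14) → C = 615/7
  (-171/22, 53/44) → C = 201/2
  (-138/25, 79/50) → C = 1893/25
The feasible region has finitely many vertices and no improving ray; the maximum is 201/2 at (-171/22, 53/44).

bounded optimum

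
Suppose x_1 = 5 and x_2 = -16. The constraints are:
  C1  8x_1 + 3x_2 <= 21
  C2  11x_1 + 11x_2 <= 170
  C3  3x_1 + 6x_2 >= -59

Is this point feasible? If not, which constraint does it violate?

Constraint C3: 3x_1 + 6x_2 = -81, which is not ≥ -59. All other constraints are satisfied.

not feasible — violates C3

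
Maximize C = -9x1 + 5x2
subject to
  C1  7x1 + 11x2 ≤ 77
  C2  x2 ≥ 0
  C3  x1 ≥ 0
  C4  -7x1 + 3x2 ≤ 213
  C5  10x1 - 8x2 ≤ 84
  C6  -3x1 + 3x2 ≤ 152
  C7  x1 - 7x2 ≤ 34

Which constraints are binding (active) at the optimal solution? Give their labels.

Vertices and C = -9x1 + 5x2:
  (0, 7) → C = 35
  (770/83, 91/83) → C = -6475/83
  (0, 0) → C = 0
  (42/5, 0) → C = -378/5

The maximum is at (0, 7). Substituting into each constraint, equality holds for C1 and C3; the remaining constraints have slack.

C1 and C3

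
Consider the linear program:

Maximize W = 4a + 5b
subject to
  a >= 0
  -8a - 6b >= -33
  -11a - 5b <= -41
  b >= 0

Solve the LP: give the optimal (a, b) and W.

Feasible corners and W = 4a + 5b:
  (81/26, 35/26) → W = 499/26
  (33/8, 0) → W = 33/2
  (41/11, 0) → W = 164/11

At the optimal vertex, -8a - 6b = -33 and -11a - 5b = -41.
Solving simultaneously gives a = 81/26, b = 35/26.

a = 81/26, b = 35/26, maximum W = 499/26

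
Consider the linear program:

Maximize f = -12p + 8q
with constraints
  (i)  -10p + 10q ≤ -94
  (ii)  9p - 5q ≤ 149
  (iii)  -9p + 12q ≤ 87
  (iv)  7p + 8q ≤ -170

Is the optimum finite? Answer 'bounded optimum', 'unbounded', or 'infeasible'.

unbounded

From the feasible point (-158/25, -393/25), moving in the direction (-10, -10) keeps every constraint satisfied while f increases without bound.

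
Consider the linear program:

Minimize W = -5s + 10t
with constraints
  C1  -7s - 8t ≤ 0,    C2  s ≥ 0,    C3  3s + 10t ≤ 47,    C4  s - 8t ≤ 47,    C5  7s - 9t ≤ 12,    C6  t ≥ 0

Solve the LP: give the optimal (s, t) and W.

s = 12/7, t = 0, minimum W = -60/7

Corner points and W = -5s + 10t:
  (0, 0) → W = 0
  (0, 47/10) → W = 47
  (543/97, 293/97) → W = 215/97
  (12/7, 0) → W = -60/7

At the optimal vertex, 7s - 9t = 12 and t = 0.
Solving simultaneously gives s = 12/7, t = 0.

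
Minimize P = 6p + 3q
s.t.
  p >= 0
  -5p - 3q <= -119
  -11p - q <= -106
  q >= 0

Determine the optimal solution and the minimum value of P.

Feasible corners and P = 6p + 3q:
  (0, 106) → P = 318
  (199/28, 779/28) → P = 3531/28
  (119/5, 0) → P = 714/5
The feasible region is unbounded (it extends along (0, 1), (1, 0)), but P strictly increases along every unbounded feasible direction, so there is no improving ray and the minimum is attained at a vertex.

p = 199/28, q = 779/28, minimum P = 3531/28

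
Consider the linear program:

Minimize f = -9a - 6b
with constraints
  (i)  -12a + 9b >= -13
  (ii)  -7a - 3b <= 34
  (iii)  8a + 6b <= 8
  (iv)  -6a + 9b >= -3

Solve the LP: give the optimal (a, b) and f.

Corner points and f = -9a - 6b:
  (-38/3, 164/9) → f = 14/3
  (-11/3, -25/9) → f = 149/3
  (5/6, 2/9) → f = -53/6

a = 5/6, b = 2/9, minimum f = -53/6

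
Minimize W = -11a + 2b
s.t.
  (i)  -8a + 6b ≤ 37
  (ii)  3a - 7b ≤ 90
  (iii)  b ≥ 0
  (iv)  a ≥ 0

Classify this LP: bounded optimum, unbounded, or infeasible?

From the feasible point (0, 37/6), moving in the direction (6, 8) keeps every constraint satisfied while W decreases without bound.

unbounded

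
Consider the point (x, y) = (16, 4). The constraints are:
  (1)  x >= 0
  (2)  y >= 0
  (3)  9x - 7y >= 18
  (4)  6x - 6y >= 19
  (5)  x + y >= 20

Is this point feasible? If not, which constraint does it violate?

(1): 16 ≥ 0 ✓
(2): 4 ≥ 0 ✓
(3): 116 ≥ 18 ✓
(4): 72 ≥ 19 ✓
(5): 20 ≥ 20 ✓

feasible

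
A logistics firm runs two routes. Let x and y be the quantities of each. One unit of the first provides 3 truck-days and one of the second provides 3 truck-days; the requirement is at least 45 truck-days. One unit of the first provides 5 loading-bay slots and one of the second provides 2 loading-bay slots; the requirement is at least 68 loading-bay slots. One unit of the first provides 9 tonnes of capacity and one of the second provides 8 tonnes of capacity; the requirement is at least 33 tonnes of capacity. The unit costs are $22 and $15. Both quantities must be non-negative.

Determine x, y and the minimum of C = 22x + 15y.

x = 38/3, y = 7/3, minimum C = 941/3

Extreme points and C = 22x + 15y:
  (0, 34) → C = 510
  (15, 0) → C = 330
  (38/3, 7/3) → C = 941/3
The feasible region is unbounded (it extends along (0, 1), (1, 0)), but C strictly increases along every unbounded feasible direction, so there is no improving ray and the minimum is attained at a vertex.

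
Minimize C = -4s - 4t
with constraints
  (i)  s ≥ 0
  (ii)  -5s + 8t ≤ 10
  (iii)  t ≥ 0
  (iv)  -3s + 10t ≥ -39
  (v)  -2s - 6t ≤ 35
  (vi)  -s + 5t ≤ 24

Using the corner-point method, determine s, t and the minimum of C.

s = 87, t = 111/5, minimum C = -2184/5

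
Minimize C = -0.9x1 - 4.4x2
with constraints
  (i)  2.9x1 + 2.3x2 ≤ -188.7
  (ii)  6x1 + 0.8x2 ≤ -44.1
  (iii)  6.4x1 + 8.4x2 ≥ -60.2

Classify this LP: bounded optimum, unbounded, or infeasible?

unbounded

From the feasible point (-72331/482, 51655/482), moving in the direction (-8.4, 6.4) keeps every constraint satisfied while C decreases without bound.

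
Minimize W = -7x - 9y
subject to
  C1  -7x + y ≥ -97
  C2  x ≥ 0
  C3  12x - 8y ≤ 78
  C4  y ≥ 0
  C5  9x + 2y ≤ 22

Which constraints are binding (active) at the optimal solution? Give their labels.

C2 and C5

Vertices and W = -7x - 9y:
  (0, 0) → W = 0
  (0, 11) → W = -99
  (22/9, 0) → W = -154/9

The minimum is at (0, 11). Substituting into each constraint, equality holds for C2 and C5; the remaining constraints have slack.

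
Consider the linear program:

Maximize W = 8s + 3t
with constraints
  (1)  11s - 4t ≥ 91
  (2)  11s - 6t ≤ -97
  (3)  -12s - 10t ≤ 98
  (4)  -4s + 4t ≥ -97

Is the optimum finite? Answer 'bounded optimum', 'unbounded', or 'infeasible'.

unbounded

From the feasible point (467/11, 94), moving in the direction (6, 11) keeps every constraint satisfied while W increases without bound.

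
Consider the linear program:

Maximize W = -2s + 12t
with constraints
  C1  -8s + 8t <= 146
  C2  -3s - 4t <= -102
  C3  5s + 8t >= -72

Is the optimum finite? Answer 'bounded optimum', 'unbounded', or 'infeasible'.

From the feasible point (29/7, 627/28), moving in the direction (8, 8) keeps every constraint satisfied while W increases without bound.

unbounded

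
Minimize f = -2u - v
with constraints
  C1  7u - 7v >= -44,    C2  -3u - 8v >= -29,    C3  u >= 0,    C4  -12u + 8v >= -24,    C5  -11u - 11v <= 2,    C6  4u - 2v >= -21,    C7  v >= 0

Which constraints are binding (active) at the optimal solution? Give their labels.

Feasible corners and f = -2u - v:
  (0, 29/8) → f = -29/8
  (53/15, 23/10) → f = -281/30
  (0, 0) → f = 0
  (2, 0) → f = -4

The minimum is at (53/15, 23/10). Substituting into each constraint, equality holds for C2 and C4; the remaining constraints have slack.

C2 and C4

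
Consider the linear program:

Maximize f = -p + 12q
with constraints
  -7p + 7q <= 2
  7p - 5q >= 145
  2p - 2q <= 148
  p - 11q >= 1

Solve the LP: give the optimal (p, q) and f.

The binding constraints are 2p - 2q = 148 and p - 11q = 1.
Solving simultaneously gives p = 813/10, q = 73/10.

p = 813/10, q = 73/10, maximum f = 63/10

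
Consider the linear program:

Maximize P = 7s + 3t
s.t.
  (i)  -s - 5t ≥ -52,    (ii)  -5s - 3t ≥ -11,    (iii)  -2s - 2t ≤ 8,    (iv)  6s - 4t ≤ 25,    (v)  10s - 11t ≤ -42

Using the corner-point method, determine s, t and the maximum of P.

s = -1/17, t = 64/17, maximum P = 185/17

Extreme points and P = 7s + 3t:
  (-101/22, 249/22) → P = 20/11
  (-18, 14) → P = -84
  (-1/17, 64/17) → P = 185/17
  (-86/21, 2/21) → P = -596/21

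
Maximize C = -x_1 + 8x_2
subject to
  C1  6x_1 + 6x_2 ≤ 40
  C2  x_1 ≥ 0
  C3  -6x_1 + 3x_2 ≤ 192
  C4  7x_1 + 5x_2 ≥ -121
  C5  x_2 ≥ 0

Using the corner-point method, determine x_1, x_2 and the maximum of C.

x_1 = 0, x_2 = 20/3, maximum C = 160/3

Feasible corners and C = -x_1 + 8x_2:
  (0, 20/3) → C = 160/3
  (20/3, 0) → C = -20/3
  (0, 0) → C = 0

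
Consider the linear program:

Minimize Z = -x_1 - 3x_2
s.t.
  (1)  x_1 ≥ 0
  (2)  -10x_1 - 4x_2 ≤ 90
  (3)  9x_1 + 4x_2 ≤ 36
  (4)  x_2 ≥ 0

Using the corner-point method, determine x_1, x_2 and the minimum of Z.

The optimum lies where x_1 = 0 and 9x_1 + 4x_2 = 36.
Solving simultaneously gives x_1 = 0, x_2 = 9.

x_1 = 0, x_2 = 9, minimum Z = -27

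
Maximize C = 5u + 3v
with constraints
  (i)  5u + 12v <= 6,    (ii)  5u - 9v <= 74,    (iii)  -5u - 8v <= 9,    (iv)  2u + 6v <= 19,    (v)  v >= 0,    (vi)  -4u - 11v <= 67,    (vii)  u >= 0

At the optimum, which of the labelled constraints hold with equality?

(i) and (v)

Vertices and C = 5u + 3v:
  (6/5, 0) → C = 6
  (0, 1/2) → C = 3/2
  (0, 0) → C = 0

The maximum is at (6/5, 0). Substituting into each constraint, equality holds for (i) and (v); the remaining constraints have slack.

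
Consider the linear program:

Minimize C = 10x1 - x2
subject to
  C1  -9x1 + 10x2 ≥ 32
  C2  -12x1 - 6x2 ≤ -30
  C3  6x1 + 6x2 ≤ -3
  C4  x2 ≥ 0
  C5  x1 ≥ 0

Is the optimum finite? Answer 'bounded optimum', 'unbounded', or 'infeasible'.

The boundaries -9x1 + 10x2 = 32 and -12x1 - 6x2 = -30 meet at (18/29, 109/29), but that point violates 6x1 + 6x2 ≤ -3. Every candidate vertex is excluded by some other constraint, so the feasible region is empty.

infeasible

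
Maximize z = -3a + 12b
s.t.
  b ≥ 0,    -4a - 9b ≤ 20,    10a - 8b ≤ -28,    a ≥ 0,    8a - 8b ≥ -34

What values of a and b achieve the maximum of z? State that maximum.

a = 3, b = 29/4, maximum z = 78

Vertices and z = -3a + 12b:
  (0, 7/2) → z = 42
  (3, 29/4) → z = 78
  (0, 17/4) → z = 51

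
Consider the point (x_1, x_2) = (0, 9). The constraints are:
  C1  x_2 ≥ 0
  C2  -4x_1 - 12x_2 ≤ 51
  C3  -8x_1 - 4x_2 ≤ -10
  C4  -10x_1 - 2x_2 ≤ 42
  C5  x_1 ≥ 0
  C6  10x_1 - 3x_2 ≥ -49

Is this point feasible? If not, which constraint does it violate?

C1: 9 ≥ 0 ✓
C2: -108 ≤ 51 ✓
C3: -36 ≤ -10 ✓
C4: -18 ≤ 42 ✓
C5: 0 ≥ 0 ✓
C6: -27 ≥ -49 ✓

feasible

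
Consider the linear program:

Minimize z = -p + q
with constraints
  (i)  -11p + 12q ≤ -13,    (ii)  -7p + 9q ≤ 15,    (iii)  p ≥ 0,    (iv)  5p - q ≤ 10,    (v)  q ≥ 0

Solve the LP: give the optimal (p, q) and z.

Feasible corners and z = -p + q:
  (107/49, 45/49) → z = -62/49
  (13/11, 0) → z = -13/11
  (2, 0) → z = -2

At the optimal vertex, 5p - q = 10 and q = 0.
Solving simultaneously gives p = 2, q = 0.

p = 2, q = 0, minimum z = -2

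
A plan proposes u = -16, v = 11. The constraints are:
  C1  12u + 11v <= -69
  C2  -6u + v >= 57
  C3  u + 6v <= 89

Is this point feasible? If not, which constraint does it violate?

feasible

C1: -71 ≤ -69 ✓
C2: 107 ≥ 57 ✓
C3: 50 ≤ 89 ✓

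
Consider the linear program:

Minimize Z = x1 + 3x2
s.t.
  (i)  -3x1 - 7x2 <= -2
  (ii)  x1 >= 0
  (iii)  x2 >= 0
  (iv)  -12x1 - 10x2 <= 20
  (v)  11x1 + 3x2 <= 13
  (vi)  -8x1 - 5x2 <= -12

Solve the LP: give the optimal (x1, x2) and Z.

Vertices and Z = x1 + 3x2:
  (0, 13/3) → Z = 13
  (0, 12/5) → Z = 36/5
  (29/31, 28/31) → Z = 113/31

x1 = 29/31, x2 = 28/31, minimum Z = 113/31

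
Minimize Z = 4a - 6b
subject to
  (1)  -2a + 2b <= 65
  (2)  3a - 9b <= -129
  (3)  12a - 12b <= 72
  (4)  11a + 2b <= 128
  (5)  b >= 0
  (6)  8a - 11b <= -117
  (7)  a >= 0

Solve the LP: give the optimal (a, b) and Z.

a = 63/13, b = 971/26, minimum Z = -2661/13

The optimum lies where -2a + 2b = 65 and 11a + 2b = 128.
Solving simultaneously gives a = 63/13, b = 971/26.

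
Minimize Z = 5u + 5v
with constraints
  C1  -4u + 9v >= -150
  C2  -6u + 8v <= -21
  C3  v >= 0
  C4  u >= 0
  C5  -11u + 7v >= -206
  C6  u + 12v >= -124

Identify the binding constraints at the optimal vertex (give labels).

Feasible corners and Z = 5u + 5v:
  (7/2, 0) → Z = 35/2
  (1501/46, 1005/46) → Z = 6265/23
  (206/11, 0) → Z = 1030/11

The minimum is at (7/2, 0). Substituting into each constraint, equality holds for C2 and C3; the remaining constraints have slack.

C2 and C3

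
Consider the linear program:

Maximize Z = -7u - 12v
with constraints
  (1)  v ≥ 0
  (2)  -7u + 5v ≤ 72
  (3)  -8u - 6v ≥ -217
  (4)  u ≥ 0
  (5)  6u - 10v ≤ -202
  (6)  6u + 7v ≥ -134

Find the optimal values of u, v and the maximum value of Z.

u = 29/4, v = 491/20, maximum Z = -6907/20

At the optimal vertex, -7u + 5v = 72 and 6u - 10v = -202.
Solving simultaneously gives u = 29/4, v = 491/20.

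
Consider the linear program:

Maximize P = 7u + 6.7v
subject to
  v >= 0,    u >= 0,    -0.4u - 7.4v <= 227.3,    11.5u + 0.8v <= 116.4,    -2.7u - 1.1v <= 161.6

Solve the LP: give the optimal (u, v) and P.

Corner points and P = 7u + 6.7v:
  (0, 0) → P = 0
  (1164/115, 0) → P = 8148/115
  (0, 291/2) → P = 19497/20

u = 0, v = 145.5, maximum P = 974.85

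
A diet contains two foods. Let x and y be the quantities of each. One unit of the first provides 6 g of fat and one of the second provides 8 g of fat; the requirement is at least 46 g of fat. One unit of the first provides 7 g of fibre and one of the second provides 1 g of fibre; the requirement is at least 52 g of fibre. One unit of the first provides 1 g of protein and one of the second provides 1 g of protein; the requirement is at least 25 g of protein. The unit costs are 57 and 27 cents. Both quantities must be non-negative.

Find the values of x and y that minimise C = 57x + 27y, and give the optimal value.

x = 9/2, y = 41/2, minimum C = 810

Corner points and C = 57x + 27y:
  (0, 52) → C = 1404
  (25, 0) → C = 1425
  (9/2, 41/2) → C = 810
The feasible region is unbounded (it extends along (0, 1), (1, 0)), but C strictly increases along every unbounded feasible direction, so there is no improving ray and the minimum is attained at a vertex.

The optimum lies where 7x + y = 52 and x + y = 25.
Solving simultaneously gives x = 9/2, y = 41/2.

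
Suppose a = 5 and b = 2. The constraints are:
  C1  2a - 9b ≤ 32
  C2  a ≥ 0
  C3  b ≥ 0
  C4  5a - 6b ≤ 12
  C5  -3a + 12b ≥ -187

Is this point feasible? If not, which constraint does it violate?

Constraint C4: 5a - 6b = 13, which is not ≤ 12. All other constraints are satisfied.

not feasible — violates C4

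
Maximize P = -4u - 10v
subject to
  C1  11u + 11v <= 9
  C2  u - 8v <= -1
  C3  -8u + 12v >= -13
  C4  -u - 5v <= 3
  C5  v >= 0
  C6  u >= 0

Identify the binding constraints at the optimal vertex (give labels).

Extreme points and P = -4u - 10v:
  (61/99, 20/99) → P = -148/33
  (0, 9/11) → P = -90/11
  (0, 1/8) → P = -5/4

The maximum is at (0, 1/8). Substituting into each constraint, equality holds for C2 and C6; the remaining constraints have slack.

C2 and C6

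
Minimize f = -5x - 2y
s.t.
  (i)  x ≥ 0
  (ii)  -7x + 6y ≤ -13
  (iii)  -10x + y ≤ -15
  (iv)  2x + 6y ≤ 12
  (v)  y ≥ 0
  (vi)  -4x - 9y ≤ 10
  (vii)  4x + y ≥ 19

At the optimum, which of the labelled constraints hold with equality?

(iv) and (v)

Extreme points and f = -5x - 2y:
  (6, 0) → f = -30
  (51/11, 5/11) → f = -265/11
  (19/4, 0) → f = -95/4

The minimum is at (6, 0). Substituting into each constraint, equality holds for (iv) and (v); the remaining constraints have slack.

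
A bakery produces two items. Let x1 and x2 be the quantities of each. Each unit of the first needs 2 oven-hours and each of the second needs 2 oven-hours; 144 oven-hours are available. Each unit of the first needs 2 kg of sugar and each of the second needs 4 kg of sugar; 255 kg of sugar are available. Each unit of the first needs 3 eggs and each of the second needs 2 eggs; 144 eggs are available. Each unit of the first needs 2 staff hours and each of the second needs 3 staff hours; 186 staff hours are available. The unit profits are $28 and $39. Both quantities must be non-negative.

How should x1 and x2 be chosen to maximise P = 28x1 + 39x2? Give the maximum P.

x1 = 12, x2 = 54, maximum P = 2442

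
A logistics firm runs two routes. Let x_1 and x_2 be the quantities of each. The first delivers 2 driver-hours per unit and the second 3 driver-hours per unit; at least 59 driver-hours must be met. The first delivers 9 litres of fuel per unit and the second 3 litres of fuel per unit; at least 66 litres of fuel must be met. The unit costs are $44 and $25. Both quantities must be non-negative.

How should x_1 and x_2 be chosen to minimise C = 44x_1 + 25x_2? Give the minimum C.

Corner points and C = 44x_1 + 25x_2:
  (0, 22) → C = 550
  (59/2, 0) → C = 1298
  (1, 19) → C = 519
The feasible region is unbounded (it extends along (0, 1), (1, 0)), but C strictly increases along every unbounded feasible direction, so there is no improving ray and the minimum is attained at a vertex.

The optimum lies where 2x_1 + 3x_2 = 59 and 9x_1 + 3x_2 = 66.
Solving simultaneously gives x_1 = 1, x_2 = 19.

x_1 = 1, x_2 = 19, minimum C = 519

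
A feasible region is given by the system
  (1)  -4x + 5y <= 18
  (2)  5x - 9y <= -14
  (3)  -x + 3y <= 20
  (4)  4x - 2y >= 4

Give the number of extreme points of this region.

4

Pairwise boundary intersections that survive every other constraint:
  (46/7, 62/7)
  (14/3, 22/3)
  (23, 43/3)
  (32/13, 38/13)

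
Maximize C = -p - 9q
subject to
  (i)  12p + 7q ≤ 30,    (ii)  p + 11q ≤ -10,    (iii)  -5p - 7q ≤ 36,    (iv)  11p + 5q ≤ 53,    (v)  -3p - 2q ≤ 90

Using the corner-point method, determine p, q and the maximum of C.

p = 66/7, q = -582/49, maximum C = 4776/49

Feasible corners and C = -p - 9q:
  (16/5, -6/5) → C = 38/5
  (66/7, -582/49) → C = 4776/49
  (-163/24, -7/24) → C = 113/12

The optimum lies where 12p + 7q = 30 and -5p - 7q = 36.
Solving simultaneously gives p = 66/7, q = -582/49.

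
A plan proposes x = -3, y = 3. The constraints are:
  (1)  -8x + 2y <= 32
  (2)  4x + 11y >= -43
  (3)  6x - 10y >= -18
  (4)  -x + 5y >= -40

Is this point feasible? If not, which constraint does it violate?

Constraint (3): 6x - 10y = -48, which is not ≥ -18. All other constraints are satisfied.

not feasible — violates (3)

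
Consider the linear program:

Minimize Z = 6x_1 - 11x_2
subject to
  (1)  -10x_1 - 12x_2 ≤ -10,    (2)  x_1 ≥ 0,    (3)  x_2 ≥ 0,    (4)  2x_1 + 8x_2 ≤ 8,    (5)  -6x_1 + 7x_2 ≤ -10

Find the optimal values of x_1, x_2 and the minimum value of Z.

x_1 = 68/31, x_2 = 14/31, minimum Z = 254/31

Vertices and Z = 6x_1 - 11x_2:
  (4, 0) → Z = 24
  (5/3, 0) → Z = 10
  (68/31, 14/31) → Z = 254/31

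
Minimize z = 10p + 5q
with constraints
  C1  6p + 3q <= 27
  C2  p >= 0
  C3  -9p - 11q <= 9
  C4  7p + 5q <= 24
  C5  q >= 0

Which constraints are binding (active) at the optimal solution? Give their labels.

C2 and C5

Extreme points and z = 10p + 5q:
  (0, 24/5) → z = 24
  (0, 0) → z = 0
  (24/7, 0) → z = 240/7

The minimum is at (0, 0). Substituting into each constraint, equality holds for C2 and C5; the remaining constraints have slack.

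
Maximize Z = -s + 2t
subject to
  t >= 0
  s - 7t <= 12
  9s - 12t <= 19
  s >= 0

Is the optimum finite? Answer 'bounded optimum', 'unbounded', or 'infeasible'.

From the feasible point (19/9, 0), moving in the direction (0, 1) keeps every constraint satisfied while Z increases without bound.

unbounded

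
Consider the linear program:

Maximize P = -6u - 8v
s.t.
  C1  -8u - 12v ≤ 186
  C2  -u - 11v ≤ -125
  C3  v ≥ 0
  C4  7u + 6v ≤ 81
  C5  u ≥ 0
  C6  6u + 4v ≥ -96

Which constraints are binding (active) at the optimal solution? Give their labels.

C2 and C5

Feasible corners and P = -6u - 8v:
  (141/71, 794/71) → P = -7198/71
  (0, 125/11) → P = -1000/11
  (0, 27/2) → P = -108

The maximum is at (0, 125/11). Substituting into each constraint, equality holds for C2 and C5; the remaining constraints have slack.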